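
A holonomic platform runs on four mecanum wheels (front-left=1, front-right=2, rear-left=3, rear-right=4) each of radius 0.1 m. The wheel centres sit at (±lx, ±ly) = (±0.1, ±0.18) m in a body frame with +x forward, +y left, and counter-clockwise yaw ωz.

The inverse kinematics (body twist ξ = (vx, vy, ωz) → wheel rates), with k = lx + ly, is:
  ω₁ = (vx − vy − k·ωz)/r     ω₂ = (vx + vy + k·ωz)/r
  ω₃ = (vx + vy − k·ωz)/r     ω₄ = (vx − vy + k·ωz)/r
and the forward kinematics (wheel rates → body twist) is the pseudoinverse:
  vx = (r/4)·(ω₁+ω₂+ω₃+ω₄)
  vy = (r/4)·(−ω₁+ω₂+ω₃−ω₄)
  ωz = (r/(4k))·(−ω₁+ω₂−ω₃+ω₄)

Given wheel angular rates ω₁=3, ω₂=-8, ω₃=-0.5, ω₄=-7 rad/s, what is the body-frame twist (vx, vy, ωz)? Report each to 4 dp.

k = lx + ly = 0.1 + 0.18 = 0.2800
ω₁+ω₂+ω₃+ω₄ = -12.5000  →  vx = (0.1/4)·-12.5000 = -0.3125
−ω₁+ω₂+ω₃−ω₄ = -4.5000  →  vy = (0.1/4)·-4.5000 = -0.1125
−ω₁+ω₂−ω₃+ω₄ = -17.5000  →  ωz = (0.1/1.1200)·-17.5000 = -1.5625

(-0.3125, -0.1125, -1.5625)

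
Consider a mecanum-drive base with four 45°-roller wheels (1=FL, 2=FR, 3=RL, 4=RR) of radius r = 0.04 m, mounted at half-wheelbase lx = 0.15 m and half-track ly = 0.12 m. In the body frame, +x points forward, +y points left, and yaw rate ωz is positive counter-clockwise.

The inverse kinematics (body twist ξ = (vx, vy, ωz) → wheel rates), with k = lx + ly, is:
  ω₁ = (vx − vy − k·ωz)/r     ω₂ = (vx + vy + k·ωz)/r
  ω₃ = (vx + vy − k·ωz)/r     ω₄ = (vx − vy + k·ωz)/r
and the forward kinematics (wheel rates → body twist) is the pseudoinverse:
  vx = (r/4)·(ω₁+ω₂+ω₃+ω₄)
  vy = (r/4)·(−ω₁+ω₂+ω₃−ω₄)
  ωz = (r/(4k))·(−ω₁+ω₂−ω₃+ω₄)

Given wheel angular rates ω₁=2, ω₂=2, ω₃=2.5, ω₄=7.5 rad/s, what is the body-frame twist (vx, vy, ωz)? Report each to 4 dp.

(0.1400, -0.0500, 0.1852)

k = lx + ly = 0.15 + 0.12 = 0.2700
ω₁+ω₂+ω₃+ω₄ = 14.0000  →  vx = (0.04/4)·14.0000 = 0.1400
−ω₁+ω₂+ω₃−ω₄ = -5.0000  →  vy = (0.04/4)·-5.0000 = -0.0500
−ω₁+ω₂−ω₃+ω₄ = 5.0000  →  ωz = (0.04/1.0800)·5.0000 = 0.1852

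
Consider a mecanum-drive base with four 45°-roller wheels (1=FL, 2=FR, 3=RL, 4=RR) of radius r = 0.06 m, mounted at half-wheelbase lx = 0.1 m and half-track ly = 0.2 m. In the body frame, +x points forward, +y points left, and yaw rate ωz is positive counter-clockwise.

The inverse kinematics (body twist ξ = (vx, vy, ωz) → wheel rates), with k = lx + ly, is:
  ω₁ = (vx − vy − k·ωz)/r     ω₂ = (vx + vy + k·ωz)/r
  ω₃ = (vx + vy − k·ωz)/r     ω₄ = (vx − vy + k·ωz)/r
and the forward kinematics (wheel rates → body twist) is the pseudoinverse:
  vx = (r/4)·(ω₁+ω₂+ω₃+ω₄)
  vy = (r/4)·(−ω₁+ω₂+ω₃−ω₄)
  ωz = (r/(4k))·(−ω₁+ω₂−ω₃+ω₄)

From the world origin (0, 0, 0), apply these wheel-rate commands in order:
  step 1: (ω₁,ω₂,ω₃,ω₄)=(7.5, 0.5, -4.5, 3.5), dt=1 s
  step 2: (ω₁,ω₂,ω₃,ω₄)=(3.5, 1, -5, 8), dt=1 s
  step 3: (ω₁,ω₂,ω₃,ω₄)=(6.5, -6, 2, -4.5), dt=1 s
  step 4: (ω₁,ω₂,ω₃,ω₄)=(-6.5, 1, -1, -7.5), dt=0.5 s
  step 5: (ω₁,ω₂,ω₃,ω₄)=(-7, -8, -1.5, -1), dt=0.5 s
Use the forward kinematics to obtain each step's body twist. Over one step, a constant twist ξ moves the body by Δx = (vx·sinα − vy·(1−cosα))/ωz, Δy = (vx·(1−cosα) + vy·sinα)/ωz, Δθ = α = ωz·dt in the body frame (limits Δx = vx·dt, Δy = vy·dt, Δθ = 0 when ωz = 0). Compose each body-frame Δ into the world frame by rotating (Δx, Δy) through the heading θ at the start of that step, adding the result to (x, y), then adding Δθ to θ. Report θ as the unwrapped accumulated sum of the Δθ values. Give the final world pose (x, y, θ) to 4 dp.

step 1: ξ=(vx,vy,ωz)=(0.1050, -0.2250, 0.0500), dt=1.0 → body Δ=(0.1106, -0.2223, 0.0500) → world pose (0.1106, -0.2223, 0.0500)
step 2: ξ=(vx,vy,ωz)=(0.1125, -0.2325, 0.5250), dt=1.0 → body Δ=(0.1670, -0.1931, 0.5250) → world pose (0.2871, -0.4068, 0.5750)
step 3: ξ=(vx,vy,ωz)=(-0.0300, -0.0900, -0.9500), dt=1.0 → body Δ=(-0.0653, -0.0639, -0.9500) → world pose (0.2670, -0.4959, -0.3750)
step 4: ξ=(vx,vy,ωz)=(-0.2100, 0.2100, 0.0500), dt=0.5 → body Δ=(-0.1063, 0.1037, 0.0250) → world pose (0.2060, -0.3605, -0.3500)
step 5: ξ=(vx,vy,ωz)=(-0.2625, -0.0225, -0.0250), dt=0.5 → body Δ=(-0.1313, -0.0104, -0.0125) → world pose (0.0791, -0.3253, -0.3625)

(0.0791, -0.3253, -0.3625)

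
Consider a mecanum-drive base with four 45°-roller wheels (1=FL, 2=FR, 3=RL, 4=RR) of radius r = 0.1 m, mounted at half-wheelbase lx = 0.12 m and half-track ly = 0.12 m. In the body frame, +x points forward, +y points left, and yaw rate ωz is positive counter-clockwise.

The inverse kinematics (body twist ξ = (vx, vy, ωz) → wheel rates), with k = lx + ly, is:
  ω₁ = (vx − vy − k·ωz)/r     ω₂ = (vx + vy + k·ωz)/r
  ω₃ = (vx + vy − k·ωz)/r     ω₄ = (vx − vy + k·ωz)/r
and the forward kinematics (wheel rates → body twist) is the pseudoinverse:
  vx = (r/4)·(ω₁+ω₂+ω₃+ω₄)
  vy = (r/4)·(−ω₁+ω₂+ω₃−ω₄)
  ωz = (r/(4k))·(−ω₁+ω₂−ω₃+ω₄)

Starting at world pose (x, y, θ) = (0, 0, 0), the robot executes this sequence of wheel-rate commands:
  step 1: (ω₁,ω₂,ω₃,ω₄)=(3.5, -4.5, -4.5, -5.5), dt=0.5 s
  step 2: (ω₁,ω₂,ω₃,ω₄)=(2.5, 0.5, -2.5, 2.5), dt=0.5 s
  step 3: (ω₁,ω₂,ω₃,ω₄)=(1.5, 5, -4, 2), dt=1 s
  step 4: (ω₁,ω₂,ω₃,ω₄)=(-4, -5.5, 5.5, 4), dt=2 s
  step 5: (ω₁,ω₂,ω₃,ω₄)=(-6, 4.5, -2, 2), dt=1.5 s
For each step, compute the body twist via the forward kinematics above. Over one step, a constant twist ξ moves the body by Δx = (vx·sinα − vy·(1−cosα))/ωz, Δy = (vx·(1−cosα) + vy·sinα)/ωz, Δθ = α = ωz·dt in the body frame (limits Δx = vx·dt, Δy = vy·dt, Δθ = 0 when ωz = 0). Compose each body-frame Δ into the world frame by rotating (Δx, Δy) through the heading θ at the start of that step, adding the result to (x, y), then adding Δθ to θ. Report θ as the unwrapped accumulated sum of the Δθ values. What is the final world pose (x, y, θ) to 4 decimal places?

step 1: ξ=(vx,vy,ωz)=(-0.2750, -0.1750, -0.9375), dt=0.5 → body Δ=(-0.1527, -0.0527, -0.4688) → world pose (-0.1527, -0.0527, -0.4688)
step 2: ξ=(vx,vy,ωz)=(0.0750, -0.1750, 0.3125), dt=0.5 → body Δ=(0.0442, -0.0842, 0.1562) → world pose (-0.1513, -0.1478, -0.3125)
step 3: ξ=(vx,vy,ωz)=(0.1125, -0.0625, 0.9896), dt=1.0 → body Δ=(0.1235, -0.0015, 0.9896) → world pose (-0.0342, -0.1872, 0.6771)
step 4: ξ=(vx,vy,ωz)=(0.0000, 0.0000, -0.3125), dt=2.0 → body Δ=(0.0000, 0.0000, -0.6250) → world pose (-0.0342, -0.1872, 0.0521)
step 5: ξ=(vx,vy,ωz)=(-0.0375, 0.1625, 1.5104), dt=1.5 → body Δ=(-0.1955, 0.0419, 2.2656) → world pose (-0.2317, -0.1555, 2.3177)

(-0.2317, -0.1555, 2.3177)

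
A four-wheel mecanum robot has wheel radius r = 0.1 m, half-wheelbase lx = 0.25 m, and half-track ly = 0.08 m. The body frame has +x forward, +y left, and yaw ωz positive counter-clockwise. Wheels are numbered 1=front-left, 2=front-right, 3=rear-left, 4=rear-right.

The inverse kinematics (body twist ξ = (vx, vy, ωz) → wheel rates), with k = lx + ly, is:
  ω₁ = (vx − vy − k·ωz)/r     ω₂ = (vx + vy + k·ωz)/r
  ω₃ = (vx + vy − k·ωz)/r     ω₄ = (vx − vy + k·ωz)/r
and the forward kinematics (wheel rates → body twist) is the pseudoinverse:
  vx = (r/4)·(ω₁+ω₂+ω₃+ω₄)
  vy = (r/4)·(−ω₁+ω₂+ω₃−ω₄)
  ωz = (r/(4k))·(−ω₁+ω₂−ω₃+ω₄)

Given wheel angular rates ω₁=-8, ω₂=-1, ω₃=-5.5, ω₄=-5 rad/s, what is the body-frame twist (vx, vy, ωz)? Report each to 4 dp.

k = lx + ly = 0.25 + 0.08 = 0.3300
ω₁+ω₂+ω₃+ω₄ = -19.5000  →  vx = (0.1/4)·-19.5000 = -0.4875
−ω₁+ω₂+ω₃−ω₄ = 6.5000  →  vy = (0.1/4)·6.5000 = 0.1625
−ω₁+ω₂−ω₃+ω₄ = 7.5000  →  ωz = (0.1/1.3200)·7.5000 = 0.5682

(-0.4875, 0.1625, 0.5682)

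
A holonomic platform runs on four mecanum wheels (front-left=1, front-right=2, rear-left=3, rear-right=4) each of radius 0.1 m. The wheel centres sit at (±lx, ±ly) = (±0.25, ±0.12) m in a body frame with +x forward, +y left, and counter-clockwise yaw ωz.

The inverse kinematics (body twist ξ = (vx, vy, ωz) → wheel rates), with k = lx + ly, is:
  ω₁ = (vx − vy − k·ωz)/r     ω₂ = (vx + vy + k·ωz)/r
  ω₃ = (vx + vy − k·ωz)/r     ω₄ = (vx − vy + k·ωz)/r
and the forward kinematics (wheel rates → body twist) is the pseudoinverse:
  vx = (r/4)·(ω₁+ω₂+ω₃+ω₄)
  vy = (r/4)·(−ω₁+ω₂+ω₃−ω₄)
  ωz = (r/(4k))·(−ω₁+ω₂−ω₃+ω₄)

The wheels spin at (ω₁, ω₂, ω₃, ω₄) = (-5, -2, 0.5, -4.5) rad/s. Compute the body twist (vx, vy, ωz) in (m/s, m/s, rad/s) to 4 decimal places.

(-0.2750, 0.2000, -0.1351)

k = lx + ly = 0.25 + 0.12 = 0.3700
ω₁+ω₂+ω₃+ω₄ = -11.0000  →  vx = (0.1/4)·-11.0000 = -0.2750
−ω₁+ω₂+ω₃−ω₄ = 8.0000  →  vy = (0.1/4)·8.0000 = 0.2000
−ω₁+ω₂−ω₃+ω₄ = -2.0000  →  ωz = (0.1/1.4800)·-2.0000 = -0.1351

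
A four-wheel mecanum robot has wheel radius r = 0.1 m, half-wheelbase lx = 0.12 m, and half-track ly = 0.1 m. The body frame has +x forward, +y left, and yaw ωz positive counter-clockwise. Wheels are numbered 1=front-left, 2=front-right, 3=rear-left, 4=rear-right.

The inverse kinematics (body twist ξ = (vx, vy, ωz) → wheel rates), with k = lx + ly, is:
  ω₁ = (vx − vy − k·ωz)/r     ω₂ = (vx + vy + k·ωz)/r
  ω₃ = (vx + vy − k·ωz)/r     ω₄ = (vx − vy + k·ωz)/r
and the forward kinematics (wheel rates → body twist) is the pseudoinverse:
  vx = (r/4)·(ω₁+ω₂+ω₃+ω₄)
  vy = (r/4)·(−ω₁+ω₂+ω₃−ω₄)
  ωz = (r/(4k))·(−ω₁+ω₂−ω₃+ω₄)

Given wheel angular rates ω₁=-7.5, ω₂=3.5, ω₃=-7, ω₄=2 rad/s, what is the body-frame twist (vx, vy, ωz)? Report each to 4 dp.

(-0.2250, 0.0500, 2.2727)

k = lx + ly = 0.12 + 0.1 = 0.2200
ω₁+ω₂+ω₃+ω₄ = -9.0000  →  vx = (0.1/4)·-9.0000 = -0.2250
−ω₁+ω₂+ω₃−ω₄ = 2.0000  →  vy = (0.1/4)·2.0000 = 0.0500
−ω₁+ω₂−ω₃+ω₄ = 20.0000  →  ωz = (0.1/0.8800)·20.0000 = 2.2727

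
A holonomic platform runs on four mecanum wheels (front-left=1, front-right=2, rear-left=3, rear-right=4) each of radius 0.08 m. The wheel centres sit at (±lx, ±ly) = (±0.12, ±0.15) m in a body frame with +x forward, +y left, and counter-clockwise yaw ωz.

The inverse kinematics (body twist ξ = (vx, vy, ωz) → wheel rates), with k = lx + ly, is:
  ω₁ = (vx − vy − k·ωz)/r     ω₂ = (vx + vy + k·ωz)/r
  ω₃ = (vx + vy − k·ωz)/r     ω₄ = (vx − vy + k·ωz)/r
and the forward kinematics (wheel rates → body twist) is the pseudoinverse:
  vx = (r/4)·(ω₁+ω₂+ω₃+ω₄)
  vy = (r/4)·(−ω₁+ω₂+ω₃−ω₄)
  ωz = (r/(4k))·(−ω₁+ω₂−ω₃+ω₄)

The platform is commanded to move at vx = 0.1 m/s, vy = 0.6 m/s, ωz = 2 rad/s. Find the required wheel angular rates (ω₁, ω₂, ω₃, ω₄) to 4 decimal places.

k = lx + ly = 0.12 + 0.15 = 0.2700;  k·ωz = 0.2700·2 = 0.5400
ω₁ (FL) = (vx − vy − k·ωz)/r = -1.0400/0.08 = -13.0000
ω₂ (FR) = (vx + vy + k·ωz)/r = 1.2400/0.08 = 15.5000
ω₃ (RL) = (vx + vy − k·ωz)/r = 0.1600/0.08 = 2.0000
ω₄ (RR) = (vx − vy + k·ωz)/r = 0.0400/0.08 = 0.5000

(-13.0000, 15.5000, 2.0000, 0.5000)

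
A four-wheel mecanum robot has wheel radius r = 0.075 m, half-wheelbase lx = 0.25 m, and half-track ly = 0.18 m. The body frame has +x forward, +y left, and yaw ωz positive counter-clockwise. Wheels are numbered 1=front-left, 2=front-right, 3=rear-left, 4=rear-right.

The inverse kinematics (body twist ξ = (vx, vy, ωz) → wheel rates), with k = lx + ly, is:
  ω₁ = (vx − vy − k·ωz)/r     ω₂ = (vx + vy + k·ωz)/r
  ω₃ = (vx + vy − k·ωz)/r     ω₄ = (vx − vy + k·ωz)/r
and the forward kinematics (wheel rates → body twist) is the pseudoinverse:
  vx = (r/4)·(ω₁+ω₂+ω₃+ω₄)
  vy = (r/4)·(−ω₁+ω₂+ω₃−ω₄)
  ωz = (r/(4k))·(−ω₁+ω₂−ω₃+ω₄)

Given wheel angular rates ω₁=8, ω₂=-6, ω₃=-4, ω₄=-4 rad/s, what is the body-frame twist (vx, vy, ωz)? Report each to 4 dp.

(-0.1125, -0.2625, -0.6105)

k = lx + ly = 0.25 + 0.18 = 0.4300
ω₁+ω₂+ω₃+ω₄ = -6.0000  →  vx = (0.075/4)·-6.0000 = -0.1125
−ω₁+ω₂+ω₃−ω₄ = -14.0000  →  vy = (0.075/4)·-14.0000 = -0.2625
−ω₁+ω₂−ω₃+ω₄ = -14.0000  →  ωz = (0.075/1.7200)·-14.0000 = -0.6105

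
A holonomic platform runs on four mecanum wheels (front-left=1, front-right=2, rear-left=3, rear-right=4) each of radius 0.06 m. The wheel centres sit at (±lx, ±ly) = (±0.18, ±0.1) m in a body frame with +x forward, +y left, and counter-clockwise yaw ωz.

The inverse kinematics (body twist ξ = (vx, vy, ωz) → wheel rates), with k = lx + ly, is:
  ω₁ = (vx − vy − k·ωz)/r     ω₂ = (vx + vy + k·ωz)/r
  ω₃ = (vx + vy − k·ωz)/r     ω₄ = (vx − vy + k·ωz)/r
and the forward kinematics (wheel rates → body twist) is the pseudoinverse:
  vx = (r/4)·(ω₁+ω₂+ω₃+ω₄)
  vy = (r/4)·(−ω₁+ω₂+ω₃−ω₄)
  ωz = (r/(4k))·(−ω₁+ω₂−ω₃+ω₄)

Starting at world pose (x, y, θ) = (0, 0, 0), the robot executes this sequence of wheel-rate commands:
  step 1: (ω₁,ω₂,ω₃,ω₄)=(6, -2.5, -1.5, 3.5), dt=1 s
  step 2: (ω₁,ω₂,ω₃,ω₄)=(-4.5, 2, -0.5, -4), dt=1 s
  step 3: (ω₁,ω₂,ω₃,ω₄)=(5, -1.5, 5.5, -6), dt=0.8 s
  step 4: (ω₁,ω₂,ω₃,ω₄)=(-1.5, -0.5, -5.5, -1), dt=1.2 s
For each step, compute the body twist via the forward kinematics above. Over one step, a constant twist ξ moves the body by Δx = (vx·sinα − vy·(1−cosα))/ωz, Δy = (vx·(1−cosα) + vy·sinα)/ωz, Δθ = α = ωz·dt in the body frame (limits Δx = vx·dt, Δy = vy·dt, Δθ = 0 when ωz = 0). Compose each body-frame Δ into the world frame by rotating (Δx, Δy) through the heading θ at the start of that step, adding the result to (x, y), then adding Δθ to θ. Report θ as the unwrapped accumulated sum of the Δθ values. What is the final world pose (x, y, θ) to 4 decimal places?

(-0.1298, 0.0284, -0.4446)

step 1: ξ=(vx,vy,ωz)=(0.0825, -0.2025, -0.1875), dt=1.0 → body Δ=(0.0631, -0.2090, -0.1875) → world pose (0.0631, -0.2090, -0.1875)
step 2: ξ=(vx,vy,ωz)=(-0.1050, 0.1500, 0.1607), dt=1.0 → body Δ=(-0.1166, 0.1409, 0.1607) → world pose (-0.0252, -0.0488, -0.0268)
step 3: ξ=(vx,vy,ωz)=(0.0450, 0.0750, -0.9643), dt=0.8 → body Δ=(0.0546, 0.0410, -0.7714) → world pose (0.0305, -0.0093, -0.7982)
step 4: ξ=(vx,vy,ωz)=(-0.1275, -0.0525, 0.2946), dt=1.2 → body Δ=(-0.1388, -0.0885, 0.3536) → world pose (-0.1298, 0.0284, -0.4446)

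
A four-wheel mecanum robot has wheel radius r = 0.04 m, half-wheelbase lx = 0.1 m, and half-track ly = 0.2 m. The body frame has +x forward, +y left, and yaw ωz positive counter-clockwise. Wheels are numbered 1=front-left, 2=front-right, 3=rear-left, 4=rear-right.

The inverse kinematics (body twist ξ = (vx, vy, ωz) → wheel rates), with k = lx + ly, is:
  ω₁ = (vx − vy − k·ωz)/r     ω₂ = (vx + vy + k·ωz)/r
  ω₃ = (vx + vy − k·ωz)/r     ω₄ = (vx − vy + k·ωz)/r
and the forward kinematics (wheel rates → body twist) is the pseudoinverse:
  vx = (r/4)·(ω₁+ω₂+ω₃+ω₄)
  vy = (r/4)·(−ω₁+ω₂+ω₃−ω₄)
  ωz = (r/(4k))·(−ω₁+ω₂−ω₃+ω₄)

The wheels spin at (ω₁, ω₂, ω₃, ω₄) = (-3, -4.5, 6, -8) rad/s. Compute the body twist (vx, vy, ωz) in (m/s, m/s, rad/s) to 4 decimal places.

(-0.0950, 0.1250, -0.5167)

k = lx + ly = 0.1 + 0.2 = 0.3000
ω₁+ω₂+ω₃+ω₄ = -9.5000  →  vx = (0.04/4)·-9.5000 = -0.0950
−ω₁+ω₂+ω₃−ω₄ = 12.5000  →  vy = (0.04/4)·12.5000 = 0.1250
−ω₁+ω₂−ω₃+ω₄ = -15.5000  →  ωz = (0.04/1.2000)·-15.5000 = -0.5167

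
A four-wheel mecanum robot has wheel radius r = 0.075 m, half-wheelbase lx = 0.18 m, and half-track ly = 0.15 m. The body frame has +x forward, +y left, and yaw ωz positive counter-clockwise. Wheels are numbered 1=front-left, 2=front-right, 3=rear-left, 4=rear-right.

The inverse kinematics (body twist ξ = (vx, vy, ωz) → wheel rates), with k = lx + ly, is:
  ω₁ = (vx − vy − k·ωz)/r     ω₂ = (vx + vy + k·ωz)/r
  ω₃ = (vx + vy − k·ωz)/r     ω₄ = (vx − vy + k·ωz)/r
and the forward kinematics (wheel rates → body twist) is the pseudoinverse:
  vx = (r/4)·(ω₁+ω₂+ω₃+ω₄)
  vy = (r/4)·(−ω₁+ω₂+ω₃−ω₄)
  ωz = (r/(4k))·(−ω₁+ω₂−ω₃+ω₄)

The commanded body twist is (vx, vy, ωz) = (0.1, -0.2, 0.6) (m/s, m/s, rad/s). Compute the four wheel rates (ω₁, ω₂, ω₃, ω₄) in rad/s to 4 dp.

(1.3600, 1.3067, -3.9733, 6.6400)

k = lx + ly = 0.18 + 0.15 = 0.3300;  k·ωz = 0.3300·0.6 = 0.1980
ω₁ (FL) = (vx − vy − k·ωz)/r = 0.1020/0.075 = 1.3600
ω₂ (FR) = (vx + vy + k·ωz)/r = 0.0980/0.075 = 1.3067
ω₃ (RL) = (vx + vy − k·ωz)/r = -0.2980/0.075 = -3.9733
ω₄ (RR) = (vx − vy + k·ωz)/r = 0.4980/0.075 = 6.6400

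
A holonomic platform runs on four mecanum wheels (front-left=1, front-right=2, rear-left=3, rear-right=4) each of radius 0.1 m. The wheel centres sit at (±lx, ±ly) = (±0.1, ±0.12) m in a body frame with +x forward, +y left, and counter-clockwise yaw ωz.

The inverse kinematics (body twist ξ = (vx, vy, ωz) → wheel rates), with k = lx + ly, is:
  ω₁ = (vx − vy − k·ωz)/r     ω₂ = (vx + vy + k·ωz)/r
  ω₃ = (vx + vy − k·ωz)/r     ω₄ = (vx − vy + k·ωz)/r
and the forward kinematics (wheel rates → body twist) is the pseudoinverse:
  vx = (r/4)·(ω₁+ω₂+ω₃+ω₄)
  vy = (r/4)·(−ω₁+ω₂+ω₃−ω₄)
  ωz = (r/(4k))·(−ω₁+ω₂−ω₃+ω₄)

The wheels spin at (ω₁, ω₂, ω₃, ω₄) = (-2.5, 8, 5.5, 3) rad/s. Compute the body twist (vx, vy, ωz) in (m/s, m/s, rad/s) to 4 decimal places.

k = lx + ly = 0.1 + 0.12 = 0.2200
ω₁+ω₂+ω₃+ω₄ = 14.0000  →  vx = (0.1/4)·14.0000 = 0.3500
−ω₁+ω₂+ω₃−ω₄ = 13.0000  →  vy = (0.1/4)·13.0000 = 0.3250
−ω₁+ω₂−ω₃+ω₄ = 8.0000  →  ωz = (0.1/0.8800)·8.0000 = 0.9091

(0.3500, 0.3250, 0.9091)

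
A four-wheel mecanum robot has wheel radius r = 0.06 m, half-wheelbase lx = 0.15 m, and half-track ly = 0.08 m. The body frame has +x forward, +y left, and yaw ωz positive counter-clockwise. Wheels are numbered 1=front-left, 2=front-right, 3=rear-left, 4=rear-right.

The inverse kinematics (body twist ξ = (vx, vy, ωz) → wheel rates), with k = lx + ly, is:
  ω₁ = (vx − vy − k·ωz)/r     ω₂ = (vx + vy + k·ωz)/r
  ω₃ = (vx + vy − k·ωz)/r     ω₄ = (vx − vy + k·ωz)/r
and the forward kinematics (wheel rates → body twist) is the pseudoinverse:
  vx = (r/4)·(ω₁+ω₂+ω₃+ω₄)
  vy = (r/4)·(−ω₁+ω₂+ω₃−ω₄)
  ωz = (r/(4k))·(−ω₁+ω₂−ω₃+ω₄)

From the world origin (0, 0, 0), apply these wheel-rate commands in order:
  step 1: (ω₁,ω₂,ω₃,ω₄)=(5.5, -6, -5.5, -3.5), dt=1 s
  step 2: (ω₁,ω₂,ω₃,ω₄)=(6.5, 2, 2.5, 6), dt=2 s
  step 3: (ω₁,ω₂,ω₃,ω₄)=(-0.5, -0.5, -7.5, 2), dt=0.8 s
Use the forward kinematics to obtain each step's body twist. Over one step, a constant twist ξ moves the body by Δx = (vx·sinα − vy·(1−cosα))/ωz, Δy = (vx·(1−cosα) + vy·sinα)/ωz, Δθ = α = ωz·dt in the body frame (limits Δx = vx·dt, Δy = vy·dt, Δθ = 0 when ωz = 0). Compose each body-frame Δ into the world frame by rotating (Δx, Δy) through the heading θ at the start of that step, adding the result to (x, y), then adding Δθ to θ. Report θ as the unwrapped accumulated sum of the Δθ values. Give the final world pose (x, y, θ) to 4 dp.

(-0.0732, -0.7169, -0.2543)

step 1: ξ=(vx,vy,ωz)=(-0.1425, -0.2025, -0.6196), dt=1.0 → body Δ=(-0.1943, -0.1470, -0.6196) → world pose (-0.1943, -0.1470, -0.6196)
step 2: ξ=(vx,vy,ωz)=(0.2550, -0.1200, -0.0652), dt=2.0 → body Δ=(0.4929, -0.2725, -0.1304) → world pose (0.0487, -0.6552, -0.7500)
step 3: ξ=(vx,vy,ωz)=(-0.0975, -0.1425, 0.6196), dt=0.8 → body Δ=(-0.0472, -0.1283, 0.4957) → world pose (-0.0732, -0.7169, -0.2543)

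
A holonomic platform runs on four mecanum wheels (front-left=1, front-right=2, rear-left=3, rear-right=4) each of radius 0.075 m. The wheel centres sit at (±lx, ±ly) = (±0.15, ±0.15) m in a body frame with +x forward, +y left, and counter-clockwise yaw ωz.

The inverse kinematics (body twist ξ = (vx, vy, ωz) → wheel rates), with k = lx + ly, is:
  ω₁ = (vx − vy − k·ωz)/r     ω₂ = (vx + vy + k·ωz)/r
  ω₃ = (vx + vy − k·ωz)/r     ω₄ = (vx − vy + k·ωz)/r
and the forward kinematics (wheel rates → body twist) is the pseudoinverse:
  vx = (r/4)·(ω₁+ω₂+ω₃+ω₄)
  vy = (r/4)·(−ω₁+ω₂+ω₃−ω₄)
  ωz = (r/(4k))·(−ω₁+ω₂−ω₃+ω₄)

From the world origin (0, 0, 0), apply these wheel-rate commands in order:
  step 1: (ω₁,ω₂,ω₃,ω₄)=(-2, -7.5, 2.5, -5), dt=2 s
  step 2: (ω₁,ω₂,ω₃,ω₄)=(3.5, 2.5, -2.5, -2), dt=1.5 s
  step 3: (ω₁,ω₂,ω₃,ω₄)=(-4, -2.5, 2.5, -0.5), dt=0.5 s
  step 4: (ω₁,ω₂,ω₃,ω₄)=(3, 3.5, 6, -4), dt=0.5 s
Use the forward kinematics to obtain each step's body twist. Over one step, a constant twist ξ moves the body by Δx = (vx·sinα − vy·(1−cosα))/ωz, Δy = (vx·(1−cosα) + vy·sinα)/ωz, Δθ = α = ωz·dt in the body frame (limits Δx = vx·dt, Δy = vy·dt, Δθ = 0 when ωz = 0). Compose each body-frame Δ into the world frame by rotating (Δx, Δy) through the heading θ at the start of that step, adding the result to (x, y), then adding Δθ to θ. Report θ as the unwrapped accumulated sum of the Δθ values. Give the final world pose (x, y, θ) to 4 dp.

step 1: ξ=(vx,vy,ωz)=(-0.2250, 0.0375, -0.8125), dt=2.0 → body Δ=(-0.2279, 0.3380, -1.6250) → world pose (-0.2279, 0.3380, -1.6250)
step 2: ξ=(vx,vy,ωz)=(0.0281, -0.0281, -0.0312), dt=1.5 → body Δ=(0.0412, -0.0432, -0.0469) → world pose (-0.2732, 0.2992, -1.6719)
step 3: ξ=(vx,vy,ωz)=(-0.0844, 0.0844, -0.0938), dt=0.5 → body Δ=(-0.0412, 0.0432, -0.0469) → world pose (-0.2261, 0.3358, -1.7188)
step 4: ξ=(vx,vy,ωz)=(0.1594, 0.1969, -0.5938), dt=0.5 → body Δ=(0.0930, 0.0853, -0.2969) → world pose (-0.1555, 0.2313, -2.0156)

(-0.1555, 0.2313, -2.0156)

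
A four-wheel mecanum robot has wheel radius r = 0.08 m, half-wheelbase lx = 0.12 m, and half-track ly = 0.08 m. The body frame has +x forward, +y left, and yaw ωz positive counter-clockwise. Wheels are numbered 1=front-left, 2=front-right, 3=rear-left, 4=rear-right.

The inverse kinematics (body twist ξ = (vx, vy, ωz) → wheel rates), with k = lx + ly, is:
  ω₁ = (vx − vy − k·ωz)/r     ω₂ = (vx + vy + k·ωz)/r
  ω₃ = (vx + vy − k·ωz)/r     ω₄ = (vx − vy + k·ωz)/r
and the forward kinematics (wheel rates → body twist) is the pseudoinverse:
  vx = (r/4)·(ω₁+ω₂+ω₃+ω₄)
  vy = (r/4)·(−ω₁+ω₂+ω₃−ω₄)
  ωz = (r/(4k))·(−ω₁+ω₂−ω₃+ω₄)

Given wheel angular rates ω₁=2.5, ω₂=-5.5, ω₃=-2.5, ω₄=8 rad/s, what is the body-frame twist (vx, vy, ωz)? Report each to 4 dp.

k = lx + ly = 0.12 + 0.08 = 0.2000
ω₁+ω₂+ω₃+ω₄ = 2.5000  →  vx = (0.08/4)·2.5000 = 0.0500
−ω₁+ω₂+ω₃−ω₄ = -18.5000  →  vy = (0.08/4)·-18.5000 = -0.3700
−ω₁+ω₂−ω₃+ω₄ = 2.5000  →  ωz = (0.08/0.8000)·2.5000 = 0.2500

(0.0500, -0.3700, 0.2500)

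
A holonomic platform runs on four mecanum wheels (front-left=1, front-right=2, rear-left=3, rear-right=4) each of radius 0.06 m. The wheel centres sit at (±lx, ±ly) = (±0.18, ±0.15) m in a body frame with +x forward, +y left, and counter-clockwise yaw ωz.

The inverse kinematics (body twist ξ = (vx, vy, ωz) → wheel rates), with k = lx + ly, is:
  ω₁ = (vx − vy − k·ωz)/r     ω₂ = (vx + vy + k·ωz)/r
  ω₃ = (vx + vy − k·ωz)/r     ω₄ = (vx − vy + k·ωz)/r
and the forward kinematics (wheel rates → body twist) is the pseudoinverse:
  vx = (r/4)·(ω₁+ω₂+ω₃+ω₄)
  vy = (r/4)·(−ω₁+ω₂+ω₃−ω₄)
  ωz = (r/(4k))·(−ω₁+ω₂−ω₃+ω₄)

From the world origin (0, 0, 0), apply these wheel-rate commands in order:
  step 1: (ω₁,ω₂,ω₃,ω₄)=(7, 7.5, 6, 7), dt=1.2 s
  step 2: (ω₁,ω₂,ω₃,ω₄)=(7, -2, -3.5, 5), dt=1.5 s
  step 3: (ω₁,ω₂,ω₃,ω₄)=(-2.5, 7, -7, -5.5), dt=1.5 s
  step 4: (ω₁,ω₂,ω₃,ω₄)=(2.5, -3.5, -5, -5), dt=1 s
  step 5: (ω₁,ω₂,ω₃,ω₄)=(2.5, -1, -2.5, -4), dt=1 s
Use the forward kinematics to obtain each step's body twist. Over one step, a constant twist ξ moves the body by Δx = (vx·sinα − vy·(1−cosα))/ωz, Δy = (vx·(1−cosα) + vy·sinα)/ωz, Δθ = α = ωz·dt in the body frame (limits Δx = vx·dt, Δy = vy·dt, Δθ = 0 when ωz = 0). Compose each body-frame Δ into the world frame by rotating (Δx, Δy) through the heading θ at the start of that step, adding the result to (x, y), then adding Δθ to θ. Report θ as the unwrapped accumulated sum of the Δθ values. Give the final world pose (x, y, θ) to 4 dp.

(0.3024, -0.5132, 0.2977)

step 1: ξ=(vx,vy,ωz)=(0.4125, -0.0075, 0.0682), dt=1.2 → body Δ=(0.4948, 0.0112, 0.0818) → world pose (0.4948, 0.0112, 0.0818)
step 2: ξ=(vx,vy,ωz)=(0.0975, -0.2625, -0.0227), dt=1.5 → body Δ=(0.1395, -0.3962, -0.0341) → world pose (0.6662, -0.3722, 0.0477)
step 3: ξ=(vx,vy,ωz)=(-0.1200, 0.1200, 0.5000), dt=1.5 → body Δ=(-0.2280, 0.0992, 0.7500) → world pose (0.4338, -0.2840, 0.7977)
step 4: ξ=(vx,vy,ωz)=(-0.1650, -0.0900, -0.2727), dt=1.0 → body Δ=(-0.1752, -0.0665, -0.2727) → world pose (0.3591, -0.4558, 0.5250)
step 5: ξ=(vx,vy,ωz)=(-0.0750, -0.0300, -0.2273), dt=1.0 → body Δ=(-0.0778, -0.0213, -0.2273) → world pose (0.3024, -0.5132, 0.2977)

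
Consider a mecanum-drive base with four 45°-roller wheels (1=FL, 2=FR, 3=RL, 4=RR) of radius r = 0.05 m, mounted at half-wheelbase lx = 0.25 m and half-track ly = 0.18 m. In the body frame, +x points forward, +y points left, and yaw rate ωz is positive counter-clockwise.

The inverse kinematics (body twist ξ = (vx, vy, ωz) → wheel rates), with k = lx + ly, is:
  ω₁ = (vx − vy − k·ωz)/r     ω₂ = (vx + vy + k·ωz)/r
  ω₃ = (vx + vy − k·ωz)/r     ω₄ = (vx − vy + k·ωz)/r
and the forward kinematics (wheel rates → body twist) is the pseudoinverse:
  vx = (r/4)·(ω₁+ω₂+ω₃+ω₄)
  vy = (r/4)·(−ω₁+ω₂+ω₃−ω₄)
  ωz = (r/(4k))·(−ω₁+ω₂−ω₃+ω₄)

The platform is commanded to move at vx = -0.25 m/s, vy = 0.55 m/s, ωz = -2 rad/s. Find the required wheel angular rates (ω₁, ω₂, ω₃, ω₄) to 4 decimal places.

(1.2000, -11.2000, 23.2000, -33.2000)

k = lx + ly = 0.25 + 0.18 = 0.4300;  k·ωz = 0.4300·-2 = -0.8600
ω₁ (FL) = (vx − vy − k·ωz)/r = 0.0600/0.05 = 1.2000
ω₂ (FR) = (vx + vy + k·ωz)/r = -0.5600/0.05 = -11.2000
ω₃ (RL) = (vx + vy − k·ωz)/r = 1.1600/0.05 = 23.2000
ω₄ (RR) = (vx − vy + k·ωz)/r = -1.6600/0.05 = -33.2000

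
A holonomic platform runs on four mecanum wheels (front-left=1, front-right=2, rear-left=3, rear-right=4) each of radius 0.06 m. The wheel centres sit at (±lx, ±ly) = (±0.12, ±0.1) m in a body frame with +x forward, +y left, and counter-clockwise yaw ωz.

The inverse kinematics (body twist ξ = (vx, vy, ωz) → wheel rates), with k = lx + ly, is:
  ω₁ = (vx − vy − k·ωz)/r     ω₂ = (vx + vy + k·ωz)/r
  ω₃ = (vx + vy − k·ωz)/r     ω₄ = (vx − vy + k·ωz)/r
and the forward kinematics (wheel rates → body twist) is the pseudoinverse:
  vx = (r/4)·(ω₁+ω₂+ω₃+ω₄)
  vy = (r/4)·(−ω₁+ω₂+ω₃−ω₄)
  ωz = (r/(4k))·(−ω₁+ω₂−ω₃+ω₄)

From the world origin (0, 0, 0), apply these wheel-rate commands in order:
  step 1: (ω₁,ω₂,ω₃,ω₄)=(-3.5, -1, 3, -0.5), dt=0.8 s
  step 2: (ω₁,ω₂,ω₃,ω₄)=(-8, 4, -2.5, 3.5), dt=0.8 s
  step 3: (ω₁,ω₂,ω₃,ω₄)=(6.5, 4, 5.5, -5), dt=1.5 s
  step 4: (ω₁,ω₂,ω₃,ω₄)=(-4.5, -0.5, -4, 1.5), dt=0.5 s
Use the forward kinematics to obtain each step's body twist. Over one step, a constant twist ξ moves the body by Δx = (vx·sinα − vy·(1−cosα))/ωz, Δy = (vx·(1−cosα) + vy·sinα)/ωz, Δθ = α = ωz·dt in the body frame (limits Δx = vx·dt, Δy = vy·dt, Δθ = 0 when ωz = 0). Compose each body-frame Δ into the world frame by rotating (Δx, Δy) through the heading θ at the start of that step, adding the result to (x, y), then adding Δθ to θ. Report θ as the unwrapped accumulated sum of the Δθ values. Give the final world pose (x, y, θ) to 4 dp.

step 1: ξ=(vx,vy,ωz)=(-0.0300, 0.0900, -0.0682), dt=0.8 → body Δ=(-0.0220, 0.0726, -0.0545) → world pose (-0.0220, 0.0726, -0.0545)
step 2: ξ=(vx,vy,ωz)=(-0.0450, 0.0900, 1.2273), dt=0.8 → body Δ=(-0.0631, 0.0447, 0.9818) → world pose (-0.0826, 0.1207, 0.9273)
step 3: ξ=(vx,vy,ωz)=(0.1650, 0.1200, -0.8864), dt=1.5 → body Δ=(0.2838, -0.0102, -1.3295) → world pose (0.0959, 0.3416, -0.4023)
step 4: ξ=(vx,vy,ωz)=(-0.1125, -0.0225, 0.6477), dt=0.5 → body Δ=(-0.0535, -0.0201, 0.3239) → world pose (0.0388, 0.3440, -0.0784)

(0.0388, 0.3440, -0.0784)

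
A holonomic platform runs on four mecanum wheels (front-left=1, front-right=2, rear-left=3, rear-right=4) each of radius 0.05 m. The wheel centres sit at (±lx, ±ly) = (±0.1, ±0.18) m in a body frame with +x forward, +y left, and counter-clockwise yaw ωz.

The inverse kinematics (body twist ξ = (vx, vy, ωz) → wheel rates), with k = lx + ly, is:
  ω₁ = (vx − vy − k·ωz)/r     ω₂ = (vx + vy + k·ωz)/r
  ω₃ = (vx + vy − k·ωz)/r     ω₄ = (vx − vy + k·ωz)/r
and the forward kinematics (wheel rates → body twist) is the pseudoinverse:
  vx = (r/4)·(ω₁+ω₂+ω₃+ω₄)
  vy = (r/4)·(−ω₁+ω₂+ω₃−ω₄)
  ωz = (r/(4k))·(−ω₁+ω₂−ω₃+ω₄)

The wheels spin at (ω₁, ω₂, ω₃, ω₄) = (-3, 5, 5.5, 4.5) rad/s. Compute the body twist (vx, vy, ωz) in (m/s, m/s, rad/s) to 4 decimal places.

k = lx + ly = 0.1 + 0.18 = 0.2800
ω₁+ω₂+ω₃+ω₄ = 12.0000  →  vx = (0.05/4)·12.0000 = 0.1500
−ω₁+ω₂+ω₃−ω₄ = 9.0000  →  vy = (0.05/4)·9.0000 = 0.1125
−ω₁+ω₂−ω₃+ω₄ = 7.0000  →  ωz = (0.05/1.1200)·7.0000 = 0.3125

(0.1500, 0.1125, 0.3125)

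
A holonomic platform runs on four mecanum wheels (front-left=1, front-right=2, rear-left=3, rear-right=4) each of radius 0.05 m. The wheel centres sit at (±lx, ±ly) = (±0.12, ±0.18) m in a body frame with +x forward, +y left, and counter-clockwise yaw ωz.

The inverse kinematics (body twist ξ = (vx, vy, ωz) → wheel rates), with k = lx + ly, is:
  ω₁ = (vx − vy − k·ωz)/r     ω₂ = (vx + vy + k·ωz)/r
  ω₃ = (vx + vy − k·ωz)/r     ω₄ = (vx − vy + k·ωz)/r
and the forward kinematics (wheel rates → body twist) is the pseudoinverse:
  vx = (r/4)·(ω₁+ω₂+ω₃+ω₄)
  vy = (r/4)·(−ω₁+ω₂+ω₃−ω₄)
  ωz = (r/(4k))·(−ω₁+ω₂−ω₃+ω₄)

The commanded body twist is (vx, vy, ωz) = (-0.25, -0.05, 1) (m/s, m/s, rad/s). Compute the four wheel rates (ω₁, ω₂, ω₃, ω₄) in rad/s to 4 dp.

(-10.0000, 0.0000, -12.0000, 2.0000)

k = lx + ly = 0.12 + 0.18 = 0.3000;  k·ωz = 0.3000·1 = 0.3000
ω₁ (FL) = (vx − vy − k·ωz)/r = -0.5000/0.05 = -10.0000
ω₂ (FR) = (vx + vy + k·ωz)/r = 0.0000/0.05 = 0.0000
ω₃ (RL) = (vx + vy − k·ωz)/r = -0.6000/0.05 = -12.0000
ω₄ (RR) = (vx − vy + k·ωz)/r = 0.1000/0.05 = 2.0000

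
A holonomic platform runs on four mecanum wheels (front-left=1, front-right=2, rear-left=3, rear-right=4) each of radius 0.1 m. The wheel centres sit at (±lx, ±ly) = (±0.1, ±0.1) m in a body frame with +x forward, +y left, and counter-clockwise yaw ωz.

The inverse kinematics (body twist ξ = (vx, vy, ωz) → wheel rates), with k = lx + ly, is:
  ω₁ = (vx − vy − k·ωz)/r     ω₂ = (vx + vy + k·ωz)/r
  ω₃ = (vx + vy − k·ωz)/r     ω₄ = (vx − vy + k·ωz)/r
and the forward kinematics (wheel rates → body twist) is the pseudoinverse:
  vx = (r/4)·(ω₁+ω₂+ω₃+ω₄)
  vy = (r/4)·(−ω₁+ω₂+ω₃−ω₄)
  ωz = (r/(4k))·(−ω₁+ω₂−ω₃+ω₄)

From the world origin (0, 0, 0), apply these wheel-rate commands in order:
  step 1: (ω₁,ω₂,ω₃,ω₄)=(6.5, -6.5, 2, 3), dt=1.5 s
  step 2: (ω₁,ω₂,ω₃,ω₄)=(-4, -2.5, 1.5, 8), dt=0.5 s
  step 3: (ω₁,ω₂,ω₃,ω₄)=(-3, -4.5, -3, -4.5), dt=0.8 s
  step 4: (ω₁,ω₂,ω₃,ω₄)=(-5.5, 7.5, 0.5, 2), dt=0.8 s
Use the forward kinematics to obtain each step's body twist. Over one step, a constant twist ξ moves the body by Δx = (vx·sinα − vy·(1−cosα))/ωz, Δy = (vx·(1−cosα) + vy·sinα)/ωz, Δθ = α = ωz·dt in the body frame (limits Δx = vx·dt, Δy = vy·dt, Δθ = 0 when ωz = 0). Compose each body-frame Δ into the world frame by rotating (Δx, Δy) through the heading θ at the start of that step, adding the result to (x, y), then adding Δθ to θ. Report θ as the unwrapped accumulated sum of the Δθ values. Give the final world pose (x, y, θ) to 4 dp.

(-0.0660, -0.0711, -0.6000)

step 1: ξ=(vx,vy,ωz)=(0.1250, -0.3500, -1.5000), dt=1.5 → body Δ=(-0.3151, -0.3172, -2.2500) → world pose (-0.3151, -0.3172, -2.2500)
step 2: ξ=(vx,vy,ωz)=(0.0750, -0.1250, 1.0000), dt=0.5 → body Δ=(0.0513, -0.0507, 0.5000) → world pose (-0.3868, -0.3252, -1.7500)
step 3: ξ=(vx,vy,ωz)=(-0.3750, 0.0000, -0.3750), dt=0.8 → body Δ=(-0.2955, 0.0447, -0.3000) → world pose (-0.2901, -0.0424, -2.0500)
step 4: ξ=(vx,vy,ωz)=(0.1125, 0.2875, 1.8125), dt=0.8 → body Δ=(-0.0779, 0.2121, 1.4500) → world pose (-0.0660, -0.0711, -0.6000)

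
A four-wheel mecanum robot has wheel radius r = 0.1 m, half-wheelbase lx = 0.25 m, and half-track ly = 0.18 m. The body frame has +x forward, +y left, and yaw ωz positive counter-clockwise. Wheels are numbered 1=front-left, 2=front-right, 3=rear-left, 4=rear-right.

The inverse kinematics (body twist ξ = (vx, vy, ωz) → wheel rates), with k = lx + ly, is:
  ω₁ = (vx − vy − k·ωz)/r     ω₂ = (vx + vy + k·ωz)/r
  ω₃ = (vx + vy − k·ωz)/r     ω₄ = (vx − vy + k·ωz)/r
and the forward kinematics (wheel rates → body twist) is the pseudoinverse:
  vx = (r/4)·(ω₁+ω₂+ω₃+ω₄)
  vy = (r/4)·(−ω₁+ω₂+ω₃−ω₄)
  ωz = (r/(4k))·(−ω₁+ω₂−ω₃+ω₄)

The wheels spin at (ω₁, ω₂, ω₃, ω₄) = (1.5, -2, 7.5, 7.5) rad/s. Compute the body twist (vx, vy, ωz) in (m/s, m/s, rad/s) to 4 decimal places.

(0.3625, -0.0875, -0.2035)

k = lx + ly = 0.25 + 0.18 = 0.4300
ω₁+ω₂+ω₃+ω₄ = 14.5000  →  vx = (0.1/4)·14.5000 = 0.3625
−ω₁+ω₂+ω₃−ω₄ = -3.5000  →  vy = (0.1/4)·-3.5000 = -0.0875
−ω₁+ω₂−ω₃+ω₄ = -3.5000  →  ωz = (0.1/1.7200)·-3.5000 = -0.2035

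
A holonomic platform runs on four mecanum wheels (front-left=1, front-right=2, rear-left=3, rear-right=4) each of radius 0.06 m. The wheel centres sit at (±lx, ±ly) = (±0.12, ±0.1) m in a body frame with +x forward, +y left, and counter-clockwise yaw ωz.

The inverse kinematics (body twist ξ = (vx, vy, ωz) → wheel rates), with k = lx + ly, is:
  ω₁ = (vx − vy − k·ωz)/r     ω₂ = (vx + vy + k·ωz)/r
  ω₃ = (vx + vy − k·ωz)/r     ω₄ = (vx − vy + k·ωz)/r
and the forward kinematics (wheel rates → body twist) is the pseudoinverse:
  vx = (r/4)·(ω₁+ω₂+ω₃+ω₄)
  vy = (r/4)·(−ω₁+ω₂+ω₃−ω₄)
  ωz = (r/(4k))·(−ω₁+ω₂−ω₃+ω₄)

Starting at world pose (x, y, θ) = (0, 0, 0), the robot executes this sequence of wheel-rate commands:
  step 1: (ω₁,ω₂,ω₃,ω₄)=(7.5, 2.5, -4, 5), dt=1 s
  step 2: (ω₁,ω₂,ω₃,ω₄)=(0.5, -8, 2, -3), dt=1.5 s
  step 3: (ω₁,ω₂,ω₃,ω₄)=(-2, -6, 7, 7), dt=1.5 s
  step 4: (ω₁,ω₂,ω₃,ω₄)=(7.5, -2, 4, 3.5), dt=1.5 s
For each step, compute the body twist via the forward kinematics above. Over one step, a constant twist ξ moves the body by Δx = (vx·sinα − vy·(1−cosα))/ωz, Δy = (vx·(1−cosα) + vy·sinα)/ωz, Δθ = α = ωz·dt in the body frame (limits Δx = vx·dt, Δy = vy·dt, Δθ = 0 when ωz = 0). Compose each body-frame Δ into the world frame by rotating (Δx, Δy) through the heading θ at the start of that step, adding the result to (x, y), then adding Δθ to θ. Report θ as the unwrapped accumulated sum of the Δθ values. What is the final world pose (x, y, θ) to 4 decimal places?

(-0.3490, -0.4978, -2.5398)

step 1: ξ=(vx,vy,ωz)=(0.1650, -0.2100, 0.2727), dt=1.0 → body Δ=(0.1914, -0.1850, 0.2727) → world pose (0.1914, -0.1850, 0.2727)
step 2: ξ=(vx,vy,ωz)=(-0.1275, -0.0525, -0.9205), dt=1.5 → body Δ=(-0.1823, 0.0563, -1.3807) → world pose (0.0007, -0.1799, -1.1080)
step 3: ξ=(vx,vy,ωz)=(0.0900, -0.0600, -0.2727), dt=1.5 → body Δ=(0.1131, -0.1147, -0.4091) → world pose (-0.0515, -0.3323, -1.5170)
step 4: ξ=(vx,vy,ωz)=(0.1950, -0.1350, -0.6818), dt=1.5 → body Δ=(0.1493, -0.3060, -1.0227) → world pose (-0.3490, -0.4978, -2.5398)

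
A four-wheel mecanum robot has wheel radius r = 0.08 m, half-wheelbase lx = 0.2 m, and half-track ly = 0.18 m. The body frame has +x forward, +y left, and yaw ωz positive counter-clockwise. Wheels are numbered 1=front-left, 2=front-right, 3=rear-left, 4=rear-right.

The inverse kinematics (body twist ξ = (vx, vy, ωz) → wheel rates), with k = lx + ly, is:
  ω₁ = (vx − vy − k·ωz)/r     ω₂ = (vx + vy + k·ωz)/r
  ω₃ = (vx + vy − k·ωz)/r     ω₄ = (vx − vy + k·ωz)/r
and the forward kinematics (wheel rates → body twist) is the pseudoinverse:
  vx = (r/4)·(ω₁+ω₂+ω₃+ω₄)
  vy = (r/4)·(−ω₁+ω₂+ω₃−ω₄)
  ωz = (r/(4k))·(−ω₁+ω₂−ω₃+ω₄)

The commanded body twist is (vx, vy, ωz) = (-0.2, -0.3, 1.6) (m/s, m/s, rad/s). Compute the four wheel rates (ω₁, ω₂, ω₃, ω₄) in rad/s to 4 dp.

(-6.3500, 1.3500, -13.8500, 8.8500)

k = lx + ly = 0.2 + 0.18 = 0.3800;  k·ωz = 0.3800·1.6 = 0.6080
ω₁ (FL) = (vx − vy − k·ωz)/r = -0.5080/0.08 = -6.3500
ω₂ (FR) = (vx + vy + k·ωz)/r = 0.1080/0.08 = 1.3500
ω₃ (RL) = (vx + vy − k·ωz)/r = -1.1080/0.08 = -13.8500
ω₄ (RR) = (vx − vy + k·ωz)/r = 0.7080/0.08 = 8.8500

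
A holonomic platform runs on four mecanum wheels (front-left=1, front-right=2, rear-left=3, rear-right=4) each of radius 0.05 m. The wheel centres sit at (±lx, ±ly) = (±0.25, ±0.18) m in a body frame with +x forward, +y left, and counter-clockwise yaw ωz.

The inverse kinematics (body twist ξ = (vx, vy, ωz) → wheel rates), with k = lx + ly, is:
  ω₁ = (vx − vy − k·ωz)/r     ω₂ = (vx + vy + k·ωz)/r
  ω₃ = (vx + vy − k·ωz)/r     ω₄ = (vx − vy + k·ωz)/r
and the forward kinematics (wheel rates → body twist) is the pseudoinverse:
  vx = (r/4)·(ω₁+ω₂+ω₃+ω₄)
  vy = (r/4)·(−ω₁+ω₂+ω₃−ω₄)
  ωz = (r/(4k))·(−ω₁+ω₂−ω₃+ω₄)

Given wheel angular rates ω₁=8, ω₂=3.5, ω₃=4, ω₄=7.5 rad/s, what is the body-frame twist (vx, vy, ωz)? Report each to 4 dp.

k = lx + ly = 0.25 + 0.18 = 0.4300
ω₁+ω₂+ω₃+ω₄ = 23.0000  →  vx = (0.05/4)·23.0000 = 0.2875
−ω₁+ω₂+ω₃−ω₄ = -8.0000  →  vy = (0.05/4)·-8.0000 = -0.1000
−ω₁+ω₂−ω₃+ω₄ = -1.0000  →  ωz = (0.05/1.7200)·-1.0000 = -0.0291

(0.2875, -0.1000, -0.0291)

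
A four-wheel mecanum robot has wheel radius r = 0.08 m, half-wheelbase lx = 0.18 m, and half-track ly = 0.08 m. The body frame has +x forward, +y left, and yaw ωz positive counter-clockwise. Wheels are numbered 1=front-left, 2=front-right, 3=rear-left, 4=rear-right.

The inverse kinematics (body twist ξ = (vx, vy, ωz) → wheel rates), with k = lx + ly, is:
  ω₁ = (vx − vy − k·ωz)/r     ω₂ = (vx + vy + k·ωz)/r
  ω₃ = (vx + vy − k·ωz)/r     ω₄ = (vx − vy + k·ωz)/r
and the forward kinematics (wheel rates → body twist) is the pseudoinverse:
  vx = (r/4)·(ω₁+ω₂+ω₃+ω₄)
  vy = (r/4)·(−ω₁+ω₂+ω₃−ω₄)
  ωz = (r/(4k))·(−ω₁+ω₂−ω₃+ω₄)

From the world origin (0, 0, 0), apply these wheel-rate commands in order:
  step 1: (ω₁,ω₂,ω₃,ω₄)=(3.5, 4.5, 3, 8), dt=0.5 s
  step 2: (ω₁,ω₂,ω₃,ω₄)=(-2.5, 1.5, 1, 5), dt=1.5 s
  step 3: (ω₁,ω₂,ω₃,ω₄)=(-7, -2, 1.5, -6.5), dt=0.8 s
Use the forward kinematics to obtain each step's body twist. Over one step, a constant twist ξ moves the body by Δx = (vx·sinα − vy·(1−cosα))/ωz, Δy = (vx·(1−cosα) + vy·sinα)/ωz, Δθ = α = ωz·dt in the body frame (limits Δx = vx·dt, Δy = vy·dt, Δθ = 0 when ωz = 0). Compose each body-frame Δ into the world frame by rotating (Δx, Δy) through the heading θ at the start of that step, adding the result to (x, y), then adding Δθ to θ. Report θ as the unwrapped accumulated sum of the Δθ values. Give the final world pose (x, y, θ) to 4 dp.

(0.0139, -0.0195, 0.9692)

step 1: ξ=(vx,vy,ωz)=(0.3800, -0.0800, 0.4615), dt=0.5 → body Δ=(0.1929, -0.0178, 0.2308) → world pose (0.1929, -0.0178, 0.2308)
step 2: ξ=(vx,vy,ωz)=(0.1000, 0.0000, 0.6154), dt=1.5 → body Δ=(0.1296, 0.0645, 0.9231) → world pose (0.3043, 0.0746, 1.1538)
step 3: ξ=(vx,vy,ωz)=(-0.2800, 0.2600, -0.2308), dt=0.8 → body Δ=(-0.2036, 0.2274, -0.1846) → world pose (0.0139, -0.0195, 0.9692)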